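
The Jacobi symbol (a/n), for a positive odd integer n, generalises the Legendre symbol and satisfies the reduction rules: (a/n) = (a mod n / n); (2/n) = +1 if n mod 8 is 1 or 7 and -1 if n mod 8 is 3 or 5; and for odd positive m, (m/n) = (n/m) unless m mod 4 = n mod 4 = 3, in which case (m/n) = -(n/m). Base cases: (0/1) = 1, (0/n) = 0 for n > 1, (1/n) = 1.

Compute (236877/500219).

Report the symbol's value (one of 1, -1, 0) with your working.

-1

flip (236877/500219) -> (500219/236877): both odd, 236877 mod 4 = 1, 500219 mod 4 = 3, so the flip contributes +1; sign now +1
(500219/236877): 500219 mod 236877 = 26465, so (500219/236877) = (26465/236877)
flip (26465/236877) -> (236877/26465): both odd, 26465 mod 4 = 1, 236877 mod 4 = 1, so the flip contributes +1; sign now +1
(236877/26465): 236877 mod 26465 = 25157, so (236877/26465) = (25157/26465)
flip (25157/26465) -> (26465/25157): both odd, 25157 mod 4 = 1, 26465 mod 4 = 1, so the flip contributes +1; sign now +1
(26465/25157): 26465 mod 25157 = 1308, so (26465/25157) = (1308/25157)
factor out 2^2: 1308 = 2^2·327; with 25157 mod 8 = 5, (2/25157) = -1; sign now +1; continue with (327/25157)
flip (327/25157) -> (25157/327): both odd, 327 mod 4 = 3, 25157 mod 4 = 1, so the flip contributes +1; sign now +1
(25157/327): 25157 mod 327 = 305, so (25157/327) = (305/327)
flip (305/327) -> (327/305): both odd, 305 mod 4 = 1, 327 mod 4 = 3, so the flip contributes +1; sign now +1
(327/305): 327 mod 305 = 22, so (327/305) = (22/305)
factor out 2^1: 22 = 2^1·11; with 305 mod 8 = 1, (2/305) = +1; sign now +1; continue with (11/305)
flip (11/305) -> (305/11): both odd, 11 mod 4 = 3, 305 mod 4 = 1, so the flip contributes +1; sign now +1
(305/11): 305 mod 11 = 8, so (305/11) = (8/11)
factor out 2^3: 8 = 2^3·1; with 11 mod 8 = 3, (2/11) = -1; sign now -1; continue with (1/11)
reached (1/11) = 1, so the symbol is -1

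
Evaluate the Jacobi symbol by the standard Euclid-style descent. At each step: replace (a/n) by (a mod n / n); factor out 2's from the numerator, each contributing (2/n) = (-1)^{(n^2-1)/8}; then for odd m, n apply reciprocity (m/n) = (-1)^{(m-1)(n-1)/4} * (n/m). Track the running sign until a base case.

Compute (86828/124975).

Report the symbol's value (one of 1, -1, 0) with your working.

factor out 2^2: 86828 = 2^2·21707; with 124975 mod 8 = 7, (2/124975) = +1; sign now +1; continue with (21707/124975)
flip (21707/124975) -> (124975/21707): both odd, 21707 mod 4 = 3, 124975 mod 4 = 3, so the flip contributes -1; sign now -1
(124975/21707): 124975 mod 21707 = 16440, so (124975/21707) = (16440/21707)
factor out 2^3: 16440 = 2^3·2055; with 21707 mod 8 = 3, (2/21707) = -1; sign now +1; continue with (2055/21707)
flip (2055/21707) -> (21707/2055): both odd, 2055 mod 4 = 3, 21707 mod 4 = 3, so the flip contributes -1; sign now -1
(21707/2055): 21707 mod 2055 = 1157, so (21707/2055) = (1157/2055)
flip (1157/2055) -> (2055/1157): both odd, 1157 mod 4 = 1, 2055 mod 4 = 3, so the flip contributes +1; sign now -1
(2055/1157): 2055 mod 1157 = 898, so (2055/1157) = (898/1157)
factor out 2^1: 898 = 2^1·449; with 1157 mod 8 = 5, (2/1157) = -1; sign now +1; continue with (449/1157)
flip (449/1157) -> (1157/449): both odd, 449 mod 4 = 1, 1157 mod 4 = 1, so the flip contributes +1; sign now +1
(1157/449): 1157 mod 449 = 259, so (1157/449) = (259/449)
flip (259/449) -> (449/259): both odd, 259 mod 4 = 3, 449 mod 4 = 1, so the flip contributes +1; sign now +1
(449/259): 449 mod 259 = 190, so (449/259) = (190/259)
factor out 2^1: 190 = 2^1·95; with 259 mod 8 = 3, (2/259) = -1; sign now -1; continue with (95/259)
flip (95/259) -> (259/95): both odd, 95 mod 4 = 3, 259 mod 4 = 3, so the flip contributes -1; sign now +1
(259/95): 259 mod 95 = 69, so (259/95) = (69/95)
flip (69/95) -> (95/69): both odd, 69 mod 4 = 1, 95 mod 4 = 3, so the flip contributes +1; sign now +1
(95/69): 95 mod 69 = 26, so (95/69) = (26/69)
factor out 2^1: 26 = 2^1·13; with 69 mod 8 = 5, (2/69) = -1; sign now -1; continue with (13/69)
flip (13/69) -> (69/13): both odd, 13 mod 4 = 1, 69 mod 4 = 1, so the flip contributes +1; sign now -1
(69/13): 69 mod 13 = 4, so (69/13) = (4/13)
factor out 2^2: 4 = 2^2·1; with 13 mod 8 = 5, (2/13) = -1; sign now -1; continue with (1/13)
reached (1/13) = 1, so the symbol is -1

-1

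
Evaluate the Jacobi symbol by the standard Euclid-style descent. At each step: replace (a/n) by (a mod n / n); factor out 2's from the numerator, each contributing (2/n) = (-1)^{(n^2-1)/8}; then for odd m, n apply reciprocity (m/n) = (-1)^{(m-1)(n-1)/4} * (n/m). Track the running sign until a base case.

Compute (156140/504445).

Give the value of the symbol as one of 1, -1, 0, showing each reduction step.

0

factor out 2^2: 156140 = 2^2·39035; with 504445 mod 8 = 5, (2/504445) = -1; sign now +1; continue with (39035/504445)
flip (39035/504445) -> (504445/39035): both odd, 39035 mod 4 = 3, 504445 mod 4 = 1, so the flip contributes +1; sign now +1
(504445/39035): 504445 mod 39035 = 36025, so (504445/39035) = (36025/39035)
flip (36025/39035) -> (39035/36025): both odd, 36025 mod 4 = 1, 39035 mod 4 = 3, so the flip contributes +1; sign now +1
(39035/36025): 39035 mod 36025 = 3010, so (39035/36025) = (3010/36025)
factor out 2^1: 3010 = 2^1·1505; with 36025 mod 8 = 1, (2/36025) = +1; sign now +1; continue with (1505/36025)
flip (1505/36025) -> (36025/1505): both odd, 1505 mod 4 = 1, 36025 mod 4 = 1, so the flip contributes +1; sign now +1
(36025/1505): 36025 mod 1505 = 1410, so (36025/1505) = (1410/1505)
factor out 2^1: 1410 = 2^1·705; with 1505 mod 8 = 1, (2/1505) = +1; sign now +1; continue with (705/1505)
flip (705/1505) -> (1505/705): both odd, 705 mod 4 = 1, 1505 mod 4 = 1, so the flip contributes +1; sign now +1
(1505/705): 1505 mod 705 = 95, so (1505/705) = (95/705)
flip (95/705) -> (705/95): both odd, 95 mod 4 = 3, 705 mod 4 = 1, so the flip contributes +1; sign now +1
(705/95): 705 mod 95 = 40, so (705/95) = (40/95)
factor out 2^3: 40 = 2^3·5; with 95 mod 8 = 7, (2/95) = +1; sign now +1; continue with (5/95)
flip (5/95) -> (95/5): both odd, 5 mod 4 = 1, 95 mod 4 = 3, so the flip contributes +1; sign now +1
(95/5): 95 mod 5 = 0, so (95/5) = (0/5)
reached (0/5); gcd(a, n) > 1, so (0/5) = 0 and the symbol is 0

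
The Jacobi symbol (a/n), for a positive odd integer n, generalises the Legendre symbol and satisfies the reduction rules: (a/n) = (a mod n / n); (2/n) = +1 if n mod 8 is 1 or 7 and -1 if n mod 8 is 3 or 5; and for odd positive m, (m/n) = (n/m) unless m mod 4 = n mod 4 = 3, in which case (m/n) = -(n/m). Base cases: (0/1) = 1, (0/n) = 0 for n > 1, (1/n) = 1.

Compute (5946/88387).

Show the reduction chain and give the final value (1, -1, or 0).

1

factor out 2^1: 5946 = 2^1·2973; with 88387 mod 8 = 3, (2/88387) = -1; sign now -1; continue with (2973/88387)
flip (2973/88387) -> (88387/2973): both odd, 2973 mod 4 = 1, 88387 mod 4 = 3, so the flip contributes +1; sign now -1
(88387/2973): 88387 mod 2973 = 2170, so (88387/2973) = (2170/2973)
factor out 2^1: 2170 = 2^1·1085; with 2973 mod 8 = 5, (2/2973) = -1; sign now +1; continue with (1085/2973)
flip (1085/2973) -> (2973/1085): both odd, 1085 mod 4 = 1, 2973 mod 4 = 1, so the flip contributes +1; sign now +1
(2973/1085): 2973 mod 1085 = 803, so (2973/1085) = (803/1085)
flip (803/1085) -> (1085/803): both odd, 803 mod 4 = 3, 1085 mod 4 = 1, so the flip contributes +1; sign now +1
(1085/803): 1085 mod 803 = 282, so (1085/803) = (282/803)
factor out 2^1: 282 = 2^1·141; with 803 mod 8 = 3, (2/803) = -1; sign now -1; continue with (141/803)
flip (141/803) -> (803/141): both odd, 141 mod 4 = 1, 803 mod 4 = 3, so the flip contributes +1; sign now -1
(803/141): 803 mod 141 = 98, so (803/141) = (98/141)
factor out 2^1: 98 = 2^1·49; with 141 mod 8 = 5, (2/141) = -1; sign now +1; continue with (49/141)
flip (49/141) -> (141/49): both odd, 49 mod 4 = 1, 141 mod 4 = 1, so the flip contributes +1; sign now +1
(141/49): 141 mod 49 = 43, so (141/49) = (43/49)
flip (43/49) -> (49/43): both odd, 43 mod 4 = 3, 49 mod 4 = 1, so the flip contributes +1; sign now +1
(49/43): 49 mod 43 = 6, so (49/43) = (6/43)
factor out 2^1: 6 = 2^1·3; with 43 mod 8 = 3, (2/43) = -1; sign now -1; continue with (3/43)
flip (3/43) -> (43/3): both odd, 3 mod 4 = 3, 43 mod 4 = 3, so the flip contributes -1; sign now +1
(43/3): 43 mod 3 = 1, so (43/3) = (1/3)
reached (1/3) = 1, so the symbol is +1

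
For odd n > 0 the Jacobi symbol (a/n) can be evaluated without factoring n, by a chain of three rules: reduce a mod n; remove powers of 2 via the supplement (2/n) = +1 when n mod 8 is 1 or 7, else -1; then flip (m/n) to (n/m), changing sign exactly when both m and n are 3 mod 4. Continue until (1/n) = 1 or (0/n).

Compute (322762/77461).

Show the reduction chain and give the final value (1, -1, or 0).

1

(322762/77461) = (12918/77461)   [reduce mod 77461]
12918 = 2^1·6459; (2/77461) = -1 since 77461 mod 8 = 5, so (12918/77461) = (-1)^1·(6459/77461); sign now -1
reciprocity: (6459/77461) = +1·(77461/6459) since 6459 mod 4 = 3, 77461 mod 4 = 1; sign now -1
(77461/6459) = (6412/6459)   [reduce mod 6459]
6412 = 2^2·1603; (2/6459) = -1 since 6459 mod 8 = 3, so (6412/6459) = (-1)^2·(1603/6459); sign now -1
reciprocity: (1603/6459) = -1·(6459/1603) since 1603 mod 4 = 3, 6459 mod 4 = 3; sign now +1
(6459/1603) = (47/1603)   [reduce mod 1603]
reciprocity: (47/1603) = -1·(1603/47) since 47 mod 4 = 3, 1603 mod 4 = 3; sign now -1
(1603/47) = (5/47)   [reduce mod 47]
reciprocity: (5/47) = +1·(47/5) since 5 mod 4 = 1, 47 mod 4 = 3; sign now -1
(47/5) = (2/5)   [reduce mod 5]
2 = 2^1·1; (2/5) = -1 since 5 mod 8 = 5, so (2/5) = (-1)^1·(1/5); sign now +1
(1/5) = 1; final value = sign = +1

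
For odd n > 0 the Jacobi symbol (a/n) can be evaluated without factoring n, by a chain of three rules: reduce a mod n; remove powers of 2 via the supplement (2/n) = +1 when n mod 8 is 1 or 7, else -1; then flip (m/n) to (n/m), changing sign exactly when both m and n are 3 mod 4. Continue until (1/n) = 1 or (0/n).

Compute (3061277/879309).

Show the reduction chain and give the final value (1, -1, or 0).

(3061277/879309): 3061277 mod 879309 = 423350, so (3061277/879309) = (423350/879309)
factor out 2^1: 423350 = 2^1·211675; with 879309 mod 8 = 5, (2/879309) = -1; sign now -1; continue with (211675/879309)
flip (211675/879309) -> (879309/211675): both odd, 211675 mod 4 = 3, 879309 mod 4 = 1, so the flip contributes +1; sign now -1
(879309/211675): 879309 mod 211675 = 32609, so (879309/211675) = (32609/211675)
flip (32609/211675) -> (211675/32609): both odd, 32609 mod 4 = 1, 211675 mod 4 = 3, so the flip contributes +1; sign now -1
(211675/32609): 211675 mod 32609 = 16021, so (211675/32609) = (16021/32609)
flip (16021/32609) -> (32609/16021): both odd, 16021 mod 4 = 1, 32609 mod 4 = 1, so the flip contributes +1; sign now -1
(32609/16021): 32609 mod 16021 = 567, so (32609/16021) = (567/16021)
flip (567/16021) -> (16021/567): both odd, 567 mod 4 = 3, 16021 mod 4 = 1, so the flip contributes +1; sign now -1
(16021/567): 16021 mod 567 = 145, so (16021/567) = (145/567)
flip (145/567) -> (567/145): both odd, 145 mod 4 = 1, 567 mod 4 = 3, so the flip contributes +1; sign now -1
(567/145): 567 mod 145 = 132, so (567/145) = (132/145)
factor out 2^2: 132 = 2^2·33; with 145 mod 8 = 1, (2/145) = +1; sign now -1; continue with (33/145)
flip (33/145) -> (145/33): both odd, 33 mod 4 = 1, 145 mod 4 = 1, so the flip contributes +1; sign now -1
(145/33): 145 mod 33 = 13, so (145/33) = (13/33)
flip (13/33) -> (33/13): both odd, 13 mod 4 = 1, 33 mod 4 = 1, so the flip contributes +1; sign now -1
(33/13): 33 mod 13 = 7, so (33/13) = (7/13)
flip (7/13) -> (13/7): both odd, 7 mod 4 = 3, 13 mod 4 = 1, so the flip contributes +1; sign now -1
(13/7): 13 mod 7 = 6, so (13/7) = (6/7)
factor out 2^1: 6 = 2^1·3; with 7 mod 8 = 7, (2/7) = +1; sign now -1; continue with (3/7)
flip (3/7) -> (7/3): both odd, 3 mod 4 = 3, 7 mod 4 = 3, so the flip contributes -1; sign now +1
(7/3): 7 mod 3 = 1, so (7/3) = (1/3)
reached (1/3) = 1, so the symbol is +1

1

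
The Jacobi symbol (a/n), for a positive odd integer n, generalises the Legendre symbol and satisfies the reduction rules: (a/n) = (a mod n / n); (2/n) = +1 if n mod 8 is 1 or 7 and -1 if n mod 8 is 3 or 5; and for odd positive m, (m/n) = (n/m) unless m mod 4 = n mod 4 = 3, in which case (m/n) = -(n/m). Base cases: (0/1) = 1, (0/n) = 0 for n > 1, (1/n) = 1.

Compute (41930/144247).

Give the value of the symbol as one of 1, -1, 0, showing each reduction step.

factor out 2^1: 41930 = 2^1·20965; with 144247 mod 8 = 7, (2/144247) = +1; sign now +1; continue with (20965/144247)
flip (20965/144247) -> (144247/20965): both odd, 20965 mod 4 = 1, 144247 mod 4 = 3, so the flip contributes +1; sign now +1
(144247/20965): 144247 mod 20965 = 18457, so (144247/20965) = (18457/20965)
flip (18457/20965) -> (20965/18457): both odd, 18457 mod 4 = 1, 20965 mod 4 = 1, so the flip contributes +1; sign now +1
(20965/18457): 20965 mod 18457 = 2508, so (20965/18457) = (2508/18457)
factor out 2^2: 2508 = 2^2·627; with 18457 mod 8 = 1, (2/18457) = +1; sign now +1; continue with (627/18457)
flip (627/18457) -> (18457/627): both odd, 627 mod 4 = 3, 18457 mod 4 = 1, so the flip contributes +1; sign now +1
(18457/627): 18457 mod 627 = 274, so (18457/627) = (274/627)
factor out 2^1: 274 = 2^1·137; with 627 mod 8 = 3, (2/627) = -1; sign now -1; continue with (137/627)
flip (137/627) -> (627/137): both odd, 137 mod 4 = 1, 627 mod 4 = 3, so the flip contributes +1; sign now -1
(627/137): 627 mod 137 = 79, so (627/137) = (79/137)
flip (79/137) -> (137/79): both odd, 79 mod 4 = 3, 137 mod 4 = 1, so the flip contributes +1; sign now -1
(137/79): 137 mod 79 = 58, so (137/79) = (58/79)
factor out 2^1: 58 = 2^1·29; with 79 mod 8 = 7, (2/79) = +1; sign now -1; continue with (29/79)
flip (29/79) -> (79/29): both odd, 29 mod 4 = 1, 79 mod 4 = 3, so the flip contributes +1; sign now -1
(79/29): 79 mod 29 = 21, so (79/29) = (21/29)
flip (21/29) -> (29/21): both odd, 21 mod 4 = 1, 29 mod 4 = 1, so the flip contributes +1; sign now -1
(29/21): 29 mod 21 = 8, so (29/21) = (8/21)
factor out 2^3: 8 = 2^3·1; with 21 mod 8 = 5, (2/21) = -1; sign now +1; continue with (1/21)
reached (1/21) = 1, so the symbol is +1

1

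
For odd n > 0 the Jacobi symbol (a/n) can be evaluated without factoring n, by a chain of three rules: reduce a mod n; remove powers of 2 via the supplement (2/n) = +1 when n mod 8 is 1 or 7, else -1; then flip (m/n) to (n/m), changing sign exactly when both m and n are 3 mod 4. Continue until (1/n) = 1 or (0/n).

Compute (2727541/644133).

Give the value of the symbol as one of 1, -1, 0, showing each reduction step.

-1

(2727541/644133) = (151009/644133)   [reduce mod 644133]
reciprocity: (151009/644133) = +1·(644133/151009) since 151009 mod 4 = 1, 644133 mod 4 = 1; sign now +1
(644133/151009) = (40097/151009)   [reduce mod 151009]
reciprocity: (40097/151009) = +1·(151009/40097) since 40097 mod 4 = 1, 151009 mod 4 = 1; sign now +1
(151009/40097) = (30718/40097)   [reduce mod 40097]
30718 = 2^1·15359; (2/40097) = +1 since 40097 mod 8 = 1, so (30718/40097) = (+1)^1·(15359/40097); sign now +1
reciprocity: (15359/40097) = +1·(40097/15359) since 15359 mod 4 = 3, 40097 mod 4 = 1; sign now +1
(40097/15359) = (9379/15359)   [reduce mod 15359]
reciprocity: (9379/15359) = -1·(15359/9379) since 9379 mod 4 = 3, 15359 mod 4 = 3; sign now -1
(15359/9379) = (5980/9379)   [reduce mod 9379]
5980 = 2^2·1495; (2/9379) = -1 since 9379 mod 8 = 3, so (5980/9379) = (-1)^2·(1495/9379); sign now -1
reciprocity: (1495/9379) = -1·(9379/1495) since 1495 mod 4 = 3, 9379 mod 4 = 3; sign now +1
(9379/1495) = (409/1495)   [reduce mod 1495]
reciprocity: (409/1495) = +1·(1495/409) since 409 mod 4 = 1, 1495 mod 4 = 3; sign now +1
(1495/409) = (268/409)   [reduce mod 409]
268 = 2^2·67; (2/409) = +1 since 409 mod 8 = 1, so (268/409) = (+1)^2·(67/409); sign now +1
reciprocity: (67/409) = +1·(409/67) since 67 mod 4 = 3, 409 mod 4 = 1; sign now +1
(409/67) = (7/67)   [reduce mod 67]
reciprocity: (7/67) = -1·(67/7) since 7 mod 4 = 3, 67 mod 4 = 3; sign now -1
(67/7) = (4/7)   [reduce mod 7]
4 = 2^2·1; (2/7) = +1 since 7 mod 8 = 7, so (4/7) = (+1)^2·(1/7); sign now -1
(1/7) = 1; final value = sign = -1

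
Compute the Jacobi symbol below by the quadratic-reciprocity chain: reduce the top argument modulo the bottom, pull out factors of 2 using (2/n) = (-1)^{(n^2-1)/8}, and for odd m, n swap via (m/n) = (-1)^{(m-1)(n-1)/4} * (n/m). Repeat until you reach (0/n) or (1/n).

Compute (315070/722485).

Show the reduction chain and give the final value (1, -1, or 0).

315070 = 2^1·157535; (2/722485) = -1 since 722485 mod 8 = 5, so (315070/722485) = (-1)^1·(157535/722485); sign now -1
reciprocity: (157535/722485) = +1·(722485/157535) since 157535 mod 4 = 3, 722485 mod 4 = 1; sign now -1
(722485/157535) = (92345/157535)   [reduce mod 157535]
reciprocity: (92345/157535) = +1·(157535/92345) since 92345 mod 4 = 1, 157535 mod 4 = 3; sign now -1
(157535/92345) = (65190/92345)   [reduce mod 92345]
65190 = 2^1·32595; (2/92345) = +1 since 92345 mod 8 = 1, so (65190/92345) = (+1)^1·(32595/92345); sign now -1
reciprocity: (32595/92345) = +1·(92345/32595) since 32595 mod 4 = 3, 92345 mod 4 = 1; sign now -1
(92345/32595) = (27155/32595)   [reduce mod 32595]
reciprocity: (27155/32595) = -1·(32595/27155) since 27155 mod 4 = 3, 32595 mod 4 = 3; sign now +1
(32595/27155) = (5440/27155)   [reduce mod 27155]
5440 = 2^6·85; (2/27155) = -1 since 27155 mod 8 = 3, so (5440/27155) = (-1)^6·(85/27155); sign now +1
reciprocity: (85/27155) = +1·(27155/85) since 85 mod 4 = 1, 27155 mod 4 = 3; sign now +1
(27155/85) = (40/85)   [reduce mod 85]
40 = 2^3·5; (2/85) = -1 since 85 mod 8 = 5, so (40/85) = (-1)^3·(5/85); sign now -1
reciprocity: (5/85) = +1·(85/5) since 5 mod 4 = 1, 85 mod 4 = 1; sign now -1
(85/5) = (0/5)   [reduce mod 5]
(0/5) = 0   [gcd(a, n) > 1]; final value = 0

0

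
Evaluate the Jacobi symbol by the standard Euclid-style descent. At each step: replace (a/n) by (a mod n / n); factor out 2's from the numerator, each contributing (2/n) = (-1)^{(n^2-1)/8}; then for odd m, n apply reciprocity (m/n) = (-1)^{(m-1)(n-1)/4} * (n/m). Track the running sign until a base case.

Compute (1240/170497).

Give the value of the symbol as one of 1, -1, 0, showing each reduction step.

1240 = 2^3·155; (2/170497) = +1 since 170497 mod 8 = 1, so (1240/170497) = (+1)^3·(155/170497); sign now +1
reciprocity: (155/170497) = +1·(170497/155) since 155 mod 4 = 3, 170497 mod 4 = 1; sign now +1
(170497/155) = (152/155)   [reduce mod 155]
152 = 2^3·19; (2/155) = -1 since 155 mod 8 = 3, so (152/155) = (-1)^3·(19/155); sign now -1
reciprocity: (19/155) = -1·(155/19) since 19 mod 4 = 3, 155 mod 4 = 3; sign now +1
(155/19) = (3/19)   [reduce mod 19]
reciprocity: (3/19) = -1·(19/3) since 3 mod 4 = 3, 19 mod 4 = 3; sign now -1
(19/3) = (1/3)   [reduce mod 3]
(1/3) = 1; final value = sign = -1

-1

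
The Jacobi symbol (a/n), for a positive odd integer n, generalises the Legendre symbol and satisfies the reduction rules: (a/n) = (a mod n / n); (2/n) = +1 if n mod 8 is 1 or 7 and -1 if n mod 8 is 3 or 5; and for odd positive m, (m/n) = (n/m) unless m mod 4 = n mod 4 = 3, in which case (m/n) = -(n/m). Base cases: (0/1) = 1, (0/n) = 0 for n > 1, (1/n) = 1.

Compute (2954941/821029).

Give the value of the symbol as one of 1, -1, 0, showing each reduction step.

(2954941/821029): 2954941 mod 821029 = 491854, so (2954941/821029) = (491854/821029)
factor out 2^1: 491854 = 2^1·245927; with 821029 mod 8 = 5, (2/821029) = -1; sign now -1; continue with (245927/821029)
flip (245927/821029) -> (821029/245927): both odd, 245927 mod 4 = 3, 821029 mod 4 = 1, so the flip contributes +1; sign now -1
(821029/245927): 821029 mod 245927 = 83248, so (821029/245927) = (83248/245927)
factor out 2^4: 83248 = 2^4·5203; with 245927 mod 8 = 7, (2/245927) = +1; sign now -1; continue with (5203/245927)
flip (5203/245927) -> (245927/5203): both odd, 5203 mod 4 = 3, 245927 mod 4 = 3, so the flip contributes -1; sign now +1
(245927/5203): 245927 mod 5203 = 1386, so (245927/5203) = (1386/5203)
factor out 2^1: 1386 = 2^1·693; with 5203 mod 8 = 3, (2/5203) = -1; sign now -1; continue with (693/5203)
flip (693/5203) -> (5203/693): both odd, 693 mod 4 = 1, 5203 mod 4 = 3, so the flip contributes +1; sign now -1
(5203/693): 5203 mod 693 = 352, so (5203/693) = (352/693)
factor out 2^5: 352 = 2^5·11; with 693 mod 8 = 5, (2/693) = -1; sign now +1; continue with (11/693)
flip (11/693) -> (693/11): both odd, 11 mod 4 = 3, 693 mod 4 = 1, so the flip contributes +1; sign now +1
(693/11): 693 mod 11 = 0, so (693/11) = (0/11)
reached (0/11); gcd(a, n) > 1, so (0/11) = 0 and the symbol is 0

0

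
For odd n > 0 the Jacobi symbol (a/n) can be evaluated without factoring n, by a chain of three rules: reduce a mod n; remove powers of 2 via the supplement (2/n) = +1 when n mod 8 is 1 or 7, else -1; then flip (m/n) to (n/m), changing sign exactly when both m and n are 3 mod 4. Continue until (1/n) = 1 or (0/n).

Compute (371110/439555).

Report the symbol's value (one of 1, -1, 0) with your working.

factor out 2^1: 371110 = 2^1·185555; with 439555 mod 8 = 3, (2/439555) = -1; sign now -1; continue with (185555/439555)
flip (185555/439555) -> (439555/185555): both odd, 185555 mod 4 = 3, 439555 mod 4 = 3, so the flip contributes -1; sign now +1
(439555/185555): 439555 mod 185555 = 68445, so (439555/185555) = (68445/185555)
flip (68445/185555) -> (185555/68445): both odd, 68445 mod 4 = 1, 185555 mod 4 = 3, so the flip contributes +1; sign now +1
(185555/68445): 185555 mod 68445 = 48665, so (185555/68445) = (48665/68445)
flip (48665/68445) -> (68445/48665): both odd, 48665 mod 4 = 1, 68445 mod 4 = 1, so the flip contributes +1; sign now +1
(68445/48665): 68445 mod 48665 = 19780, so (68445/48665) = (19780/48665)
factor out 2^2: 19780 = 2^2·4945; with 48665 mod 8 = 1, (2/48665) = +1; sign now +1; continue with (4945/48665)
flip (4945/48665) -> (48665/4945): both odd, 4945 mod 4 = 1, 48665 mod 4 = 1, so the flip contributes +1; sign now +1
(48665/4945): 48665 mod 4945 = 4160, so (48665/4945) = (4160/4945)
factor out 2^6: 4160 = 2^6·65; with 4945 mod 8 = 1, (2/4945) = +1; sign now +1; continue with (65/4945)
flip (65/4945) -> (4945/65): both odd, 65 mod 4 = 1, 4945 mod 4 = 1, so the flip contributes +1; sign now +1
(4945/65): 4945 mod 65 = 5, so (4945/65) = (5/65)
flip (5/65) -> (65/5): both odd, 5 mod 4 = 1, 65 mod 4 = 1, so the flip contributes +1; sign now +1
(65/5): 65 mod 5 = 0, so (65/5) = (0/5)
reached (0/5); gcd(a, n) > 1, so (0/5) = 0 and the symbol is 0

0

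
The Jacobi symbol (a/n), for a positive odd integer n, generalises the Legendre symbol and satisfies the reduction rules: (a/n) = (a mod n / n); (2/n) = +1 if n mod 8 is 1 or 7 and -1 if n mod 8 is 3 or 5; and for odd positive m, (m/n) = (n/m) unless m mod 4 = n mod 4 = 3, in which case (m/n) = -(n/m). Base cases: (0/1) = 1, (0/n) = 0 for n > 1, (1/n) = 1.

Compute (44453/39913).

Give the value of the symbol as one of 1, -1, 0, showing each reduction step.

(44453/39913) = (4540/39913)   [reduce mod 39913]
4540 = 2^2·1135; (2/39913) = +1 since 39913 mod 8 = 1, so (4540/39913) = (+1)^2·(1135/39913); sign now +1
reciprocity: (1135/39913) = +1·(39913/1135) since 1135 mod 4 = 3, 39913 mod 4 = 1; sign now +1
(39913/1135) = (188/1135)   [reduce mod 1135]
188 = 2^2·47; (2/1135) = +1 since 1135 mod 8 = 7, so (188/1135) = (+1)^2·(47/1135); sign now +1
reciprocity: (47/1135) = -1·(1135/47) since 47 mod 4 = 3, 1135 mod 4 = 3; sign now -1
(1135/47) = (7/47)   [reduce mod 47]
reciprocity: (7/47) = -1·(47/7) since 7 mod 4 = 3, 47 mod 4 = 3; sign now +1
(47/7) = (5/7)   [reduce mod 7]
reciprocity: (5/7) = +1·(7/5) since 5 mod 4 = 1, 7 mod 4 = 3; sign now +1
(7/5) = (2/5)   [reduce mod 5]
2 = 2^1·1; (2/5) = -1 since 5 mod 8 = 5, so (2/5) = (-1)^1·(1/5); sign now -1
(1/5) = 1; final value = sign = -1

-1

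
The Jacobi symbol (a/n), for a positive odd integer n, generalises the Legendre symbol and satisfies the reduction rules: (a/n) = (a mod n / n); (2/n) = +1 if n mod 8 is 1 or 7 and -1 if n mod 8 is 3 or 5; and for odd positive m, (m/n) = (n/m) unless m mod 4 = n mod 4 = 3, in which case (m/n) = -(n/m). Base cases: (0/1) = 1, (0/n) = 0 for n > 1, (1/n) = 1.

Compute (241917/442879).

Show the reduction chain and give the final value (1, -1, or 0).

flip (241917/442879) -> (442879/241917): both odd, 241917 mod 4 = 1, 442879 mod 4 = 3, so the flip contributes +1; sign now +1
(442879/241917): 442879 mod 241917 = 200962, so (442879/241917) = (200962/241917)
factor out 2^1: 200962 = 2^1·100481; with 241917 mod 8 = 5, (2/241917) = -1; sign now -1; continue with (100481/241917)
flip (100481/241917) -> (241917/100481): both odd, 100481 mod 4 = 1, 241917 mod 4 = 1, so the flip contributes +1; sign now -1
(241917/100481): 241917 mod 100481 = 40955, so (241917/100481) = (40955/100481)
flip (40955/100481) -> (100481/40955): both odd, 40955 mod 4 = 3, 100481 mod 4 = 1, so the flip contributes +1; sign now -1
(100481/40955): 100481 mod 40955 = 18571, so (100481/40955) = (18571/40955)
flip (18571/40955) -> (40955/18571): both odd, 18571 mod 4 = 3, 40955 mod 4 = 3, so the flip contributes -1; sign now +1
(40955/18571): 40955 mod 18571 = 3813, so (40955/18571) = (3813/18571)
flip (3813/18571) -> (18571/3813): both odd, 3813 mod 4 = 1, 18571 mod 4 = 3, so the flip contributes +1; sign now +1
(18571/3813): 18571 mod 3813 = 3319, so (18571/3813) = (3319/3813)
flip (3319/3813) -> (3813/3319): both odd, 3319 mod 4 = 3, 3813 mod 4 = 1, so the flip contributes +1; sign now +1
(3813/3319): 3813 mod 3319 = 494, so (3813/3319) = (494/3319)
factor out 2^1: 494 = 2^1·247; with 3319 mod 8 = 7, (2/3319) = +1; sign now +1; continue with (247/3319)
flip (247/3319) -> (3319/247): both odd, 247 mod 4 = 3, 3319 mod 4 = 3, so the flip contributes -1; sign now -1
(3319/247): 3319 mod 247 = 108, so (3319/247) = (108/247)
factor out 2^2: 108 = 2^2·27; with 247 mod 8 = 7, (2/247) = +1; sign now -1; continue with (27/247)
flip (27/247) -> (247/27): both odd, 27 mod 4 = 3, 247 mod 4 = 3, so the flip contributes -1; sign now +1
(247/27): 247 mod 27 = 4, so (247/27) = (4/27)
factor out 2^2: 4 = 2^2·1; with 27 mod 8 = 3, (2/27) = -1; sign now +1; continue with (1/27)
reached (1/27) = 1, so the symbol is +1

1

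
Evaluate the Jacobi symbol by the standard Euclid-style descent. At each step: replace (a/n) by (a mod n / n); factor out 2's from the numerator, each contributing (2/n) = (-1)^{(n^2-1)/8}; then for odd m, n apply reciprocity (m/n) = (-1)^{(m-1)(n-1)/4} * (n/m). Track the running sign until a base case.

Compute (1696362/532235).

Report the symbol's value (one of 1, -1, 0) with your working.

1

(1696362/532235): 1696362 mod 532235 = 99657, so (1696362/532235) = (99657/532235)
flip (99657/532235) -> (532235/99657): both odd, 99657 mod 4 = 1, 532235 mod 4 = 3, so the flip contributes +1; sign now +1
(532235/99657): 532235 mod 99657 = 33950, so (532235/99657) = (33950/99657)
factor out 2^1: 33950 = 2^1·16975; with 99657 mod 8 = 1, (2/99657) = +1; sign now +1; continue with (16975/99657)
flip (16975/99657) -> (99657/16975): both odd, 16975 mod 4 = 3, 99657 mod 4 = 1, so the flip contributes +1; sign now +1
(99657/16975): 99657 mod 16975 = 14782, so (99657/16975) = (14782/16975)
factor out 2^1: 14782 = 2^1·7391; with 16975 mod 8 = 7, (2/16975) = +1; sign now +1; continue with (7391/16975)
flip (7391/16975) -> (16975/7391): both odd, 7391 mod 4 = 3, 16975 mod 4 = 3, so the flip contributes -1; sign now -1
(16975/7391): 16975 mod 7391 = 2193, so (16975/7391) = (2193/7391)
flip (2193/7391) -> (7391/2193): both odd, 2193 mod 4 = 1, 7391 mod 4 = 3, so the flip contributes +1; sign now -1
(7391/2193): 7391 mod 2193 = 812, so (7391/2193) = (812/2193)
factor out 2^2: 812 = 2^2·203; with 2193 mod 8 = 1, (2/2193) = +1; sign now -1; continue with (203/2193)
flip (203/2193) -> (2193/203): both odd, 203 mod 4 = 3, 2193 mod 4 = 1, so the flip contributes +1; sign now -1
(2193/203): 2193 mod 203 = 163, so (2193/203) = (163/203)
flip (163/203) -> (203/163): both odd, 163 mod 4 = 3, 203 mod 4 = 3, so the flip contributes -1; sign now +1
(203/163): 203 mod 163 = 40, so (203/163) = (40/163)
factor out 2^3: 40 = 2^3·5; with 163 mod 8 = 3, (2/163) = -1; sign now -1; continue with (5/163)
flip (5/163) -> (163/5): both odd, 5 mod 4 = 1, 163 mod 4 = 3, so the flip contributes +1; sign now -1
(163/5): 163 mod 5 = 3, so (163/5) = (3/5)
flip (3/5) -> (5/3): both odd, 3 mod 4 = 3, 5 mod 4 = 1, so the flip contributes +1; sign now -1
(5/3): 5 mod 3 = 2, so (5/3) = (2/3)
factor out 2^1: 2 = 2^1·1; with 3 mod 8 = 3, (2/3) = -1; sign now +1; continue with (1/3)
reached (1/3) = 1, so the symbol is +1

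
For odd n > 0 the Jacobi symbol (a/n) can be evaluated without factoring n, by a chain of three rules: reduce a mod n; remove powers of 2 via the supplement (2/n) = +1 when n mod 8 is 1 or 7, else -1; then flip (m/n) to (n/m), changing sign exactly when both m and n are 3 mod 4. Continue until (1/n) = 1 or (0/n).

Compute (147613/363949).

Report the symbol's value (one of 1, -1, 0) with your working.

-1

flip (147613/363949) -> (363949/147613): both odd, 147613 mod 4 = 1, 363949 mod 4 = 1, so the flip contributes +1; sign now +1
(363949/147613): 363949 mod 147613 = 68723, so (363949/147613) = (68723/147613)
flip (68723/147613) -> (147613/68723): both odd, 68723 mod 4 = 3, 147613 mod 4 = 1, so the flip contributes +1; sign now +1
(147613/68723): 147613 mod 68723 = 10167, so (147613/68723) = (10167/68723)
flip (10167/68723) -> (68723/10167): both odd, 10167 mod 4 = 3, 68723 mod 4 = 3, so the flip contributes -1; sign now -1
(68723/10167): 68723 mod 10167 = 7721, so (68723/10167) = (7721/10167)
flip (7721/10167) -> (10167/7721): both odd, 7721 mod 4 = 1, 10167 mod 4 = 3, so the flip contributes +1; sign now -1
(10167/7721): 10167 mod 7721 = 2446, so (10167/7721) = (2446/7721)
factor out 2^1: 2446 = 2^1·1223; with 7721 mod 8 = 1, (2/7721) = +1; sign now -1; continue with (1223/7721)
flip (1223/7721) -> (7721/1223): both odd, 1223 mod 4 = 3, 7721 mod 4 = 1, so the flip contributes +1; sign now -1
(7721/1223): 7721 mod 1223 = 383, so (7721/1223) = (383/1223)
flip (383/1223) -> (1223/383): both odd, 383 mod 4 = 3, 1223 mod 4 = 3, so the flip contributes -1; sign now +1
(1223/383): 1223 mod 383 = 74, so (1223/383) = (74/383)
factor out 2^1: 74 = 2^1·37; with 383 mod 8 = 7, (2/383) = +1; sign now +1; continue with (37/383)
flip (37/383) -> (383/37): both odd, 37 mod 4 = 1, 383 mod 4 = 3, so the flip contributes +1; sign now +1
(383/37): 383 mod 37 = 13, so (383/37) = (13/37)
flip (13/37) -> (37/13): both odd, 13 mod 4 = 1, 37 mod 4 = 1, so the flip contributes +1; sign now +1
(37/13): 37 mod 13 = 11, so (37/13) = (11/13)
flip (11/13) -> (13/11): both odd, 11 mod 4 = 3, 13 mod 4 = 1, so the flip contributes +1; sign now +1
(13/11): 13 mod 11 = 2, so (13/11) = (2/11)
factor out 2^1: 2 = 2^1·1; with 11 mod 8 = 3, (2/11) = -1; sign now -1; continue with (1/11)
reached (1/11) = 1, so the symbol is -1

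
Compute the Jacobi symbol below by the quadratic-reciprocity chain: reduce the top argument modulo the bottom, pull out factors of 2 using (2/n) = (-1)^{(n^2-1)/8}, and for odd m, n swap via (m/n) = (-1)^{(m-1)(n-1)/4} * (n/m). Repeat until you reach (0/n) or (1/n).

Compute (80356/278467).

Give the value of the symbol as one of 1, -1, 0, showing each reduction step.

80356 = 2^2·20089; (2/278467) = -1 since 278467 mod 8 = 3, so (80356/278467) = (-1)^2·(20089/278467); sign now +1
reciprocity: (20089/278467) = +1·(278467/20089) since 20089 mod 4 = 1, 278467 mod 4 = 3; sign now +1
(278467/20089) = (17310/20089)   [reduce mod 20089]
17310 = 2^1·8655; (2/20089) = +1 since 20089 mod 8 = 1, so (17310/20089) = (+1)^1·(8655/20089); sign now +1
reciprocity: (8655/20089) = +1·(20089/8655) since 8655 mod 4 = 3, 20089 mod 4 = 1; sign now +1
(20089/8655) = (2779/8655)   [reduce mod 8655]
reciprocity: (2779/8655) = -1·(8655/2779) since 2779 mod 4 = 3, 8655 mod 4 = 3; sign now -1
(8655/2779) = (318/2779)   [reduce mod 2779]
318 = 2^1·159; (2/2779) = -1 since 2779 mod 8 = 3, so (318/2779) = (-1)^1·(159/2779); sign now +1
reciprocity: (159/2779) = -1·(2779/159) since 159 mod 4 = 3, 2779 mod 4 = 3; sign now -1
(2779/159) = (76/159)   [reduce mod 159]
76 = 2^2·19; (2/159) = +1 since 159 mod 8 = 7, so (76/159) = (+1)^2·(19/159); sign now -1
reciprocity: (19/159) = -1·(159/19) since 19 mod 4 = 3, 159 mod 4 = 3; sign now +1
(159/19) = (7/19)   [reduce mod 19]
reciprocity: (7/19) = -1·(19/7) since 7 mod 4 = 3, 19 mod 4 = 3; sign now -1
(19/7) = (5/7)   [reduce mod 7]
reciprocity: (5/7) = +1·(7/5) since 5 mod 4 = 1, 7 mod 4 = 3; sign now -1
(7/5) = (2/5)   [reduce mod 5]
2 = 2^1·1; (2/5) = -1 since 5 mod 8 = 5, so (2/5) = (-1)^1·(1/5); sign now +1
(1/5) = 1; final value = sign = +1

1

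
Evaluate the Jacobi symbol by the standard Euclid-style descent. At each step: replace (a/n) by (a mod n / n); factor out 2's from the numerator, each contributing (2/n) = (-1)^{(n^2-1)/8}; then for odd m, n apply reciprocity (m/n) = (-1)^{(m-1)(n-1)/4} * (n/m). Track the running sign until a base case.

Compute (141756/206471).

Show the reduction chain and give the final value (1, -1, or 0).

-1

141756 = 2^2·35439; (2/206471) = +1 since 206471 mod 8 = 7, so (141756/206471) = (+1)^2·(35439/206471); sign now +1
reciprocity: (35439/206471) = -1·(206471/35439) since 35439 mod 4 = 3, 206471 mod 4 = 3; sign now -1
(206471/35439) = (29276/35439)   [reduce mod 35439]
29276 = 2^2·7319; (2/35439) = +1 since 35439 mod 8 = 7, so (29276/35439) = (+1)^2·(7319/35439); sign now -1
reciprocity: (7319/35439) = -1·(35439/7319) since 7319 mod 4 = 3, 35439 mod 4 = 3; sign now +1
(35439/7319) = (6163/7319)   [reduce mod 7319]
reciprocity: (6163/7319) = -1·(7319/6163) since 6163 mod 4 = 3, 7319 mod 4 = 3; sign now -1
(7319/6163) = (1156/6163)   [reduce mod 6163]
1156 = 2^2·289; (2/6163) = -1 since 6163 mod 8 = 3, so (1156/6163) = (-1)^2·(289/6163); sign now -1
reciprocity: (289/6163) = +1·(6163/289) since 289 mod 4 = 1, 6163 mod 4 = 3; sign now -1
(6163/289) = (94/289)   [reduce mod 289]
94 = 2^1·47; (2/289) = +1 since 289 mod 8 = 1, so (94/289) = (+1)^1·(47/289); sign now -1
reciprocity: (47/289) = +1·(289/47) since 47 mod 4 = 3, 289 mod 4 = 1; sign now -1
(289/47) = (7/47)   [reduce mod 47]
reciprocity: (7/47) = -1·(47/7) since 7 mod 4 = 3, 47 mod 4 = 3; sign now +1
(47/7) = (5/7)   [reduce mod 7]
reciprocity: (5/7) = +1·(7/5) since 5 mod 4 = 1, 7 mod 4 = 3; sign now +1
(7/5) = (2/5)   [reduce mod 5]
2 = 2^1·1; (2/5) = -1 since 5 mod 8 = 5, so (2/5) = (-1)^1·(1/5); sign now -1
(1/5) = 1; final value = sign = -1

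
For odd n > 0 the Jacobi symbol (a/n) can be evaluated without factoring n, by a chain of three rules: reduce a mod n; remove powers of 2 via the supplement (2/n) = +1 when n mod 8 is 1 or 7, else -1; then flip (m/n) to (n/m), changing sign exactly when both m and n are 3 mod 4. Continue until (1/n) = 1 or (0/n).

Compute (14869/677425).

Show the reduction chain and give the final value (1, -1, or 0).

reciprocity: (14869/677425) = +1·(677425/14869) since 14869 mod 4 = 1, 677425 mod 4 = 1; sign now +1
(677425/14869) = (8320/14869)   [reduce mod 14869]
8320 = 2^7·65; (2/14869) = -1 since 14869 mod 8 = 5, so (8320/14869) = (-1)^7·(65/14869); sign now -1
reciprocity: (65/14869) = +1·(14869/65) since 65 mod 4 = 1, 14869 mod 4 = 1; sign now -1
(14869/65) = (49/65)   [reduce mod 65]
reciprocity: (49/65) = +1·(65/49) since 49 mod 4 = 1, 65 mod 4 = 1; sign now -1
(65/49) = (16/49)   [reduce mod 49]
16 = 2^4·1; (2/49) = +1 since 49 mod 8 = 1, so (16/49) = (+1)^4·(1/49); sign now -1
(1/49) = 1; final value = sign = -1

-1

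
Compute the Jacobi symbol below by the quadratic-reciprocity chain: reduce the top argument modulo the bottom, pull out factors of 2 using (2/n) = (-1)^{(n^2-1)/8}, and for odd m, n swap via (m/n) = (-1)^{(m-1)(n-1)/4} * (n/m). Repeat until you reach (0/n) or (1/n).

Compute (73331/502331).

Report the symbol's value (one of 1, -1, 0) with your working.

reciprocity: (73331/502331) = -1·(502331/73331) since 73331 mod 4 = 3, 502331 mod 4 = 3; sign now -1
(502331/73331) = (62345/73331)   [reduce mod 73331]
reciprocity: (62345/73331) = +1·(73331/62345) since 62345 mod 4 = 1, 73331 mod 4 = 3; sign now -1
(73331/62345) = (10986/62345)   [reduce mod 62345]
10986 = 2^1·5493; (2/62345) = +1 since 62345 mod 8 = 1, so (10986/62345) = (+1)^1·(5493/62345); sign now -1
reciprocity: (5493/62345) = +1·(62345/5493) since 5493 mod 4 = 1, 62345 mod 4 = 1; sign now -1
(62345/5493) = (1922/5493)   [reduce mod 5493]
1922 = 2^1·961; (2/5493) = -1 since 5493 mod 8 = 5, so (1922/5493) = (-1)^1·(961/5493); sign now +1
reciprocity: (961/5493) = +1·(5493/961) since 961 mod 4 = 1, 5493 mod 4 = 1; sign now +1
(5493/961) = (688/961)   [reduce mod 961]
688 = 2^4·43; (2/961) = +1 since 961 mod 8 = 1, so (688/961) = (+1)^4·(43/961); sign now +1
reciprocity: (43/961) = +1·(961/43) since 43 mod 4 = 3, 961 mod 4 = 1; sign now +1
(961/43) = (15/43)   [reduce mod 43]
reciprocity: (15/43) = -1·(43/15) since 15 mod 4 = 3, 43 mod 4 = 3; sign now -1
(43/15) = (13/15)   [reduce mod 15]
reciprocity: (13/15) = +1·(15/13) since 13 mod 4 = 1, 15 mod 4 = 3; sign now -1
(15/13) = (2/13)   [reduce mod 13]
2 = 2^1·1; (2/13) = -1 since 13 mod 8 = 5, so (2/13) = (-1)^1·(1/13); sign now +1
(1/13) = 1; final value = sign = +1

1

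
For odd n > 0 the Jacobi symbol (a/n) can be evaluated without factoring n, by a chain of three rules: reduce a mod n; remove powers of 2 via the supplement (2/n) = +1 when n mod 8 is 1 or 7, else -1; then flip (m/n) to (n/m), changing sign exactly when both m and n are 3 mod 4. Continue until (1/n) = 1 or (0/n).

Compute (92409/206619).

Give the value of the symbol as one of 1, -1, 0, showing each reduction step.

0

reciprocity: (92409/206619) = +1·(206619/92409) since 92409 mod 4 = 1, 206619 mod 4 = 3; sign now +1
(206619/92409) = (21801/92409)   [reduce mod 92409]
reciprocity: (21801/92409) = +1·(92409/21801) since 21801 mod 4 = 1, 92409 mod 4 = 1; sign now +1
(92409/21801) = (5205/21801)   [reduce mod 21801]
reciprocity: (5205/21801) = +1·(21801/5205) since 5205 mod 4 = 1, 21801 mod 4 = 1; sign now +1
(21801/5205) = (981/5205)   [reduce mod 5205]
reciprocity: (981/5205) = +1·(5205/981) since 981 mod 4 = 1, 5205 mod 4 = 1; sign now +1
(5205/981) = (300/981)   [reduce mod 981]
300 = 2^2·75; (2/981) = -1 since 981 mod 8 = 5, so (300/981) = (-1)^2·(75/981); sign now +1
reciprocity: (75/981) = +1·(981/75) since 75 mod 4 = 3, 981 mod 4 = 1; sign now +1
(981/75) = (6/75)   [reduce mod 75]
6 = 2^1·3; (2/75) = -1 since 75 mod 8 = 3, so (6/75) = (-1)^1·(3/75); sign now -1
reciprocity: (3/75) = -1·(75/3) since 3 mod 4 = 3, 75 mod 4 = 3; sign now +1
(75/3) = (0/3)   [reduce mod 3]
(0/3) = 0   [gcd(a, n) > 1]; final value = 0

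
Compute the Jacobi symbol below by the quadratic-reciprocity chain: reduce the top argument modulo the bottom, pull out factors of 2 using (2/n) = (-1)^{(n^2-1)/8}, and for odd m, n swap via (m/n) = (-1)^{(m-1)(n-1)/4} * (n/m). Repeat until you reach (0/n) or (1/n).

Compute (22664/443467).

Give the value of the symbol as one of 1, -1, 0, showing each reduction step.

1

22664 = 2^3·2833; (2/443467) = -1 since 443467 mod 8 = 3, so (22664/443467) = (-1)^3·(2833/443467); sign now -1
reciprocity: (2833/443467) = +1·(443467/2833) since 2833 mod 4 = 1, 443467 mod 4 = 3; sign now -1
(443467/2833) = (1519/2833)   [reduce mod 2833]
reciprocity: (1519/2833) = +1·(2833/1519) since 1519 mod 4 = 3, 2833 mod 4 = 1; sign now -1
(2833/1519) = (1314/1519)   [reduce mod 1519]
1314 = 2^1·657; (2/1519) = +1 since 1519 mod 8 = 7, so (1314/1519) = (+1)^1·(657/1519); sign now -1
reciprocity: (657/1519) = +1·(1519/657) since 657 mod 4 = 1, 1519 mod 4 = 3; sign now -1
(1519/657) = (205/657)   [reduce mod 657]
reciprocity: (205/657) = +1·(657/205) since 205 mod 4 = 1, 657 mod 4 = 1; sign now -1
(657/205) = (42/205)   [reduce mod 205]
42 = 2^1·21; (2/205) = -1 since 205 mod 8 = 5, so (42/205) = (-1)^1·(21/205); sign now +1
reciprocity: (21/205) = +1·(205/21) since 21 mod 4 = 1, 205 mod 4 = 1; sign now +1
(205/21) = (16/21)   [reduce mod 21]
16 = 2^4·1; (2/21) = -1 since 21 mod 8 = 5, so (16/21) = (-1)^4·(1/21); sign now +1
(1/21) = 1; final value = sign = +1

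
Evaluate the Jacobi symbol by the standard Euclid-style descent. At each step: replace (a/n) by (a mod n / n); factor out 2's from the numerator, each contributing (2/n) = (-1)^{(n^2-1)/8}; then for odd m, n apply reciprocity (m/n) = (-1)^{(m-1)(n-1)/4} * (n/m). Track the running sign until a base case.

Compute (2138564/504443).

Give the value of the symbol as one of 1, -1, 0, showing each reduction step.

1

(2138564/504443): 2138564 mod 504443 = 120792, so (2138564/504443) = (120792/504443)
factor out 2^3: 120792 = 2^3·15099; with 504443 mod 8 = 3, (2/504443) = -1; sign now -1; continue with (15099/504443)
flip (15099/504443) -> (504443/15099): both odd, 15099 mod 4 = 3, 504443 mod 4 = 3, so the flip contributes -1; sign now +1
(504443/15099): 504443 mod 15099 = 6176, so (504443/15099) = (6176/15099)
factor out 2^5: 6176 = 2^5·193; with 15099 mod 8 = 3, (2/15099) = -1; sign now -1; continue with (193/15099)
flip (193/15099) -> (15099/193): both odd, 193 mod 4 = 1, 15099 mod 4 = 3, so the flip contributes +1; sign now -1
(15099/193): 15099 mod 193 = 45, so (15099/193) = (45/193)
flip (45/193) -> (193/45): both odd, 45 mod 4 = 1, 193 mod 4 = 1, so the flip contributes +1; sign now -1
(193/45): 193 mod 45 = 13, so (193/45) = (13/45)
flip (13/45) -> (45/13): both odd, 13 mod 4 = 1, 45 mod 4 = 1, so the flip contributes +1; sign now -1
(45/13): 45 mod 13 = 6, so (45/13) = (6/13)
factor out 2^1: 6 = 2^1·3; with 13 mod 8 = 5, (2/13) = -1; sign now +1; continue with (3/13)
flip (3/13) -> (13/3): both odd, 3 mod 4 = 3, 13 mod 4 = 1, so the flip contributes +1; sign now +1
(13/3): 13 mod 3 = 1, so (13/3) = (1/3)
reached (1/3) = 1, so the symbol is +1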